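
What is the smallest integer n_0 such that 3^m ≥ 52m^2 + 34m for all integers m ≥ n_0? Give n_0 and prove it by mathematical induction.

At m = 7: 2187 < 2786, so the inequality fails and n_0 ≥ 8. We prove 3^m ≥ 52m^2 + 34m for all m ≥ 8.
Base case (m = 8): 3^m = 6561 and 52m^2 + 34m = 3600, so 6561 ≥ 3600.
Inductive step: assume the claim holds for m = k, so 3^k ≥ 52k^2 + 34k.
Then 3^(k + 1) = 3·(3^k) ≥ 3·(52k^2 + 34k).
Also, for k ≥ 8 we have 3·(52k^2 + 34k) ≥ 52(k+1)^2 + 34(k+1), since 3·(52k^2 + 34k) − (52(k+1)^2 + 34(k+1)) = 104k^2 - 36k - 86, which is nonnegative for all k ≥ 8.
Combining, 3^(k + 1) ≥ 52(k+1)^2 + 34(k+1).
This completes the induction.
Hence the smallest such n_0 is 8.

n_0 = 8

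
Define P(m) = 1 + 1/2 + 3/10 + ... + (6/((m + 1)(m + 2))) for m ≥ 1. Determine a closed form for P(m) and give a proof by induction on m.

We claim P(m) = 3m/(m + 2) for all m ≥ 1.
Base step (m = 1): P(1) = 1, and the closed form gives 1. They agree.
Inductive step: assume the claim holds for m = i, so P(i) = 3i/(i + 2).
Then P(i+1) = P(i) + (6/((i + 2)(i + 3))) = (3i/(i + 2)) + (6/((i + 2)(i + 3))).
Simplifying, P(i+1) = 3(i + 1)/(i + 3) = 3(i+1)/((i+1) + 2),
which is the closed form with m = i+1.
By induction, the statement is established for all m ≥ 1.

P(m) = 3m/(m + 2)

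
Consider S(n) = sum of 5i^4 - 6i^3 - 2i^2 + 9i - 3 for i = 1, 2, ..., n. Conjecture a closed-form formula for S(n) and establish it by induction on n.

We claim S(n) = n(n^4 + n^3 - 2n^2 + 2n + 1) for all n ≥ 1.
When n = 1: S(1) = 3, and the closed form gives 3. They agree.
Inductive step: assume the claim holds for n = i, so S(i) = i(i^4 + i^3 - 2i^2 + 2i + 1).
Then S(i+1) = S(i) + (5i^4 + 14i^3 + 10i^2 + 7i + 3) = (i(i^4 + i^3 - 2i^2 + 2i + 1)) + (5i^4 + 14i^3 + 10i^2 + 7i + 3).
Simplifying, S(i+1) = (i + 1)(i^4 + 5i^3 + 7i^2 + 5i + 3) = (i+1)((i+1)^4 + (i+1)^3 - 2(i+1)^2 + 2(i+1) + 1),
which is the closed form with n = i+1.
Hence, by induction on n, the claim holds for every n ≥ 1.

S(n) = n(n^4 + n^3 - 2n^2 + 2n + 1)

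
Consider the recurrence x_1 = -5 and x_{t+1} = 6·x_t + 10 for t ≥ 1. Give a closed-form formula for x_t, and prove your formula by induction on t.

x_t = -3·6^(t - 1) - 2

Computing the first terms: x_1 = -5, x_2 = -20, x_3 = -110. This suggests x_t = -3·6^(t - 1) - 2.
For the base case t = 1: the formula gives -5 = -5 = x_1.
Inductive step: assume the claim holds for t = m, so x_m = -3·6^(m - 1) - 2.
Then x_{m+1} = 6·x_m + 10 = 6·(-3·6^(m - 1) - 2) + 10 = -3·6^m - 2 = -3·6^((m+1) - 1) - 2,
which is the claimed formula at t = m+1.
Hence, by induction on t, the claim holds for every t ≥ 1.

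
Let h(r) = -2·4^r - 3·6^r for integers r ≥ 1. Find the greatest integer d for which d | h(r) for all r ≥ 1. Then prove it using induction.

d = 2

Computing the first values: h(1) = -26 and h(2) = -140; gcd(-26, -140) = 2, so d ≤ 2.
We prove 2 | -2·4^r - 3·6^r for all r ≥ 1 by induction on r.
Base case (r = 1): h(1) = -26 = 2·(-13), so 2 | h(1).
Inductive step: suppose the statement holds for some m ≥ 1, i.e. 2 | h(m). Then
h(m+1) − 6·h(m) = (-2·4^(m+1) - 3·6^(m+1)) − 6·(-2·4^m - 3·6^m) = (-2)·4^m·(4 − 6) = (4)·4^m. Since 2 | h(m) by the inductive hypothesis, 2 | 6·h(m); and 2 | 4 since 4 = 2·2. Therefore 2 | h(m+1).
Hence, by induction on r, the claim holds for every r ≥ 1.
Therefore the largest such d is 2.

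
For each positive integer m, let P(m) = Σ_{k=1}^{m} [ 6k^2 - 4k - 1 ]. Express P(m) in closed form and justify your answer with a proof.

We claim P(m) = m(2m^2 + m - 2) for all m ≥ 1.
Base step (m = 1): P(1) = 1, and the closed form gives 1. They agree.
Suppose the result is true for m = k, so P(k) = k(2k^2 + k - 2).
Then P(k+1) = P(k) + (6k^2 + 8k + 1) = (k(2k^2 + k - 2)) + (6k^2 + 8k + 1).
Simplifying, P(k+1) = (k + 1)(2k^2 + 5k + 1) = (k+1)(2(k+1)^2 + (k+1) - 2),
which is the closed form with m = k+1.
Hence, by induction on m, the claim holds for every m ≥ 1.

P(m) = m(2m^2 + m - 2)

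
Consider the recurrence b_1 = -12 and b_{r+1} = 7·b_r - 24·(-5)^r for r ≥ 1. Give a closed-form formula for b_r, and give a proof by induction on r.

Computing the first terms: b_1 = -12, b_2 = 36, b_3 = -348. This suggests b_r = 2(-5)^r - 2·7^(r - 1).
When r = 1: the formula gives -12 = -12 = b_1.
For the inductive step, assume it holds for an arbitrary i ≥ 1, so b_i = 2(-5)^i - 2·7^(i - 1).
Then b_{i+1} = 7·b_i - 24·(-5)^i = 7·(2(-5)^i - 2·7^(i - 1)) - 24·(-5)^i = 2(-5)^(i + 1) - 2·7^i = 2(-5)^(i+1) - 2·7^((i+1) - 1),
which is the claimed formula at r = i+1.
This completes the induction.

b_r = 2(-5)^r - 2·7^(r - 1)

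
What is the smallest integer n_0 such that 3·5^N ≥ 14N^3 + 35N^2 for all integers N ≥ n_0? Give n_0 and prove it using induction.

n_0 = 4

At N = 3: 375 < 693, so the inequality fails and n_0 ≥ 4. We prove 3·5^N ≥ 14N^3 + 35N^2 for all N ≥ 4.
When N = 4: 3·5^N = 1875 and 14N^3 + 35N^2 = 1456, so 1875 ≥ 1456.
Inductive step: assume the claim holds for N = j, so 3·5^j ≥ 14j^3 + 35j^2.
Then 3·5^(j + 1) = 5·(3·5^j) ≥ 5·(14j^3 + 35j^2).
Also, for j ≥ 4 we have 5·(14j^3 + 35j^2) ≥ 14(j+1)^3 + 35(j+1)^2, since 5·(14j^3 + 35j^2) − (14(j+1)^3 + 35(j+1)^2) = 56j^3 + 98j^2 - 112j - 49, which is nonnegative for all j ≥ 4.
Combining, 3·5^(j + 1) ≥ 14(j+1)^3 + 35(j+1)^2.
This completes the induction.
Hence the smallest such n_0 is 4.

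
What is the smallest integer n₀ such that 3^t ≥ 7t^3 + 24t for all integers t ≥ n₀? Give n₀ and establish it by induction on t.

n₀ = 8

At t = 7: 2187 < 2569, so the inequality fails and n₀ ≥ 8. We prove 3^t ≥ 7t^3 + 24t for all t ≥ 8.
For the base case t = 8: 3^t = 6561 and 7t^3 + 24t = 3776, so 6561 ≥ 3776.
Inductive step: assume the claim holds for t = p, so 3^p ≥ 7p^3 + 24p.
Then 3^(p + 1) = 3·(3^p) ≥ 3·(7p^3 + 24p).
Also, for p ≥ 8 we have 3·(7p^3 + 24p) ≥ 7(p+1)^3 + 24(p+1), since 3·(7p^3 + 24p) − (7(p+1)^3 + 24(p+1)) = 14p^3 - 21p^2 + 27p - 31, which is nonnegative for all p ≥ 8.
Combining, 3^(p + 1) ≥ 7(p+1)^3 + 24(p+1).
By the principle of mathematical induction, the result holds for all t ≥ 8.
Hence the smallest such n₀ is 8.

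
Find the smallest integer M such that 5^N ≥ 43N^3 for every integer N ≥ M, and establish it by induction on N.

At N = 5: 3125 < 5375, so the inequality fails and M ≥ 6. We prove 5^N ≥ 43N^3 for all N ≥ 6.
Base case (N = 6): 5^N = 15625 and 43N^3 = 9288, so 15625 ≥ 9288.
Inductive step: suppose the statement holds for some k ≥ 6, so 5^k ≥ 43k^3.
Then 5^(k + 1) = 5·(5^k) ≥ 5·(43k^3).
Also, for k ≥ 6 we have 5·(43k^3) ≥ 43(k+1)^3, since 5 ≥ (1 + 1/k)^3 for all k ≥ 6.
Combining, 5^(k + 1) ≥ 43(k+1)^3.
Hence, by induction on N, the claim holds for every N ≥ 6.
Hence the smallest such M is 6.

M = 6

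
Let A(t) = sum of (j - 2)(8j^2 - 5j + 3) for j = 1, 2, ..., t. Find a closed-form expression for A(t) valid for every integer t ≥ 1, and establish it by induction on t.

We claim A(t) = t(2t^3 - 3t^2 - 2t - 3) for all t ≥ 1.
Base case (t = 1): A(1) = -6, and the closed form gives -6. They agree.
Suppose the result is true for t = j, so A(j) = j(2j^3 - 3j^2 - 2j - 3).
Then A(j+1) = A(j) + (8j^3 + 3j^2 - 5j - 6) = (j(2j^3 - 3j^2 - 2j - 3)) + (8j^3 + 3j^2 - 5j - 6).
Simplifying, A(j+1) = (j + 1)(2j^3 + 3j^2 - 2j - 6) = (j+1)(2(j+1)^3 - 3(j+1)^2 - 2(j+1) - 3),
which is the closed form with t = j+1.
This completes the induction.

A(t) = t(2t^3 - 3t^2 - 2t - 3)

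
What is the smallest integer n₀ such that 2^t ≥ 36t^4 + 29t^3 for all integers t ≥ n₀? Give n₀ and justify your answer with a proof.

At t = 23: 8388608 < 10427119, so the inequality fails and n₀ ≥ 24. We prove 2^t ≥ 36t^4 + 29t^3 for all t ≥ 24.
When t = 24: 2^t = 16777216 and 36t^4 + 29t^3 = 12344832, so 16777216 ≥ 12344832.
Inductive step: assume the claim holds for t = k, so 2^k ≥ 36k^4 + 29k^3.
Then 2^(k + 1) = 2·(2^k) ≥ 2·(36k^4 + 29k^3).
Also, for k ≥ 24 we have 2·(36k^4 + 29k^3) ≥ 36(k+1)^4 + 29(k+1)^3, since 2·(36k^4 + 29k^3) − (36(k+1)^4 + 29(k+1)^3) = 36k^4 - 115k^3 - 303k^2 - 231k - 65, which is nonnegative for all k ≥ 24.
Combining, 2^(k + 1) ≥ 36(k+1)^4 + 29(k+1)^3.
This completes the induction.
Hence the smallest such n₀ is 24.

n₀ = 24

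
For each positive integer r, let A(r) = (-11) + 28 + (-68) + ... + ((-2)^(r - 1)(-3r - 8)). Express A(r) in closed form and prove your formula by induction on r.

We claim A(r) = (-2)^r(r + 3) - 3 for all r ≥ 1.
When r = 1: A(1) = -11, and the closed form gives -11. They agree.
Suppose the result is true for r = i, so A(i) = (-2)^i(i + 3) - 3.
Then A(i+1) = A(i) + ((-2)^i(-3i - 11)) = ((-2)^i(i + 3) - 3) + ((-2)^i(-3i - 11)).
Simplifying, A(i+1) = -2(-2)^i·i - 8(-2)^i - 3 = (-2)^(i+1)((i+1) + 3) - 3,
which is the closed form with r = i+1.
By induction, the statement is established for all r ≥ 1.

A(r) = (-2)^r(r + 3) - 3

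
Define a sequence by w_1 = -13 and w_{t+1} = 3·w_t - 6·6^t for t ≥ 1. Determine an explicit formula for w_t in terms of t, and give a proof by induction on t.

Computing the first terms: w_1 = -13, w_2 = -75, w_3 = -441. This suggests w_t = -3^(t - 1) - 2·6^t.
Base step (t = 1): the formula gives -13 = -13 = w_1.
For the inductive step, assume it holds for an arbitrary p ≥ 1, so w_p = -3^(p - 1) - 2·6^p.
Then w_{p+1} = 3·w_p - 6·6^p = 3·(-3^(p - 1) - 2·6^p) - 6·6^p = -3^p - 2·6^(p + 1) = -3^((p+1) - 1) - 2·6^(p+1),
which is the claimed formula at t = p+1.
By induction, the statement is established for all t ≥ 1.

w_t = -3^(t - 1) - 2·6^t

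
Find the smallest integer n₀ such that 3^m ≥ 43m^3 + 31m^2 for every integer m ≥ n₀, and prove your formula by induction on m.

n₀ = 10

At m = 9: 19683 < 33858, so the inequality fails and n₀ ≥ 10. We prove 3^m ≥ 43m^3 + 31m^2 for all m ≥ 10.
When m = 10: 3^m = 59049 and 43m^3 + 31m^2 = 46100, so 59049 ≥ 46100.
Suppose the result is true for m = p, so 3^p ≥ 43p^3 + 31p^2.
Then 3^(p + 1) = 3·(3^p) ≥ 3·(43p^3 + 31p^2).
Also, for p ≥ 10 we have 3·(43p^3 + 31p^2) ≥ 43(p+1)^3 + 31(p+1)^2, since 3·(43p^3 + 31p^2) − (43(p+1)^3 + 31(p+1)^2) = 86p^3 - 67p^2 - 191p - 74, which is nonnegative for all p ≥ 10.
Combining, 3^(p + 1) ≥ 43(p+1)^3 + 31(p+1)^2.
By induction, the statement is established for all m ≥ 10.
Hence the smallest such n₀ is 10.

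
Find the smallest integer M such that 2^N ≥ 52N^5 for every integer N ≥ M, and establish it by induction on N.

At N = 30: 1073741824 < 1263600000, so the inequality fails and M ≥ 31. We prove 2^N ≥ 52N^5 for all N ≥ 31.
For the base case N = 31: 2^N = 2147483648 and 52N^5 = 1488715852, so 2147483648 ≥ 1488715852.
Inductive step: assume the claim holds for N = m, so 2^m ≥ 52m^5.
Then 2^(m + 1) = 2·(2^m) ≥ 2·(52m^5).
Also, for m ≥ 31 we have 2·(52m^5) ≥ 52(m+1)^5, since 2 ≥ (1 + 1/m)^5 for all m ≥ 31.
Combining, 2^(m + 1) ≥ 52(m+1)^5.
By induction, the statement is established for all N ≥ 31.
Hence the smallest such M is 31.

M = 31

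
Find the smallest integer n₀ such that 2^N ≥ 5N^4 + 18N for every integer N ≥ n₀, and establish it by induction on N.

n₀ = 20

At N = 19: 524288 < 651947, so the inequality fails and n₀ ≥ 20. We prove 2^N ≥ 5N^4 + 18N for all N ≥ 20.
Base step (N = 20): 2^N = 1048576 and 5N^4 + 18N = 800360, so 1048576 ≥ 800360.
For the inductive step, assume it holds for an arbitrary m ≥ 20, so 2^m ≥ 5m^4 + 18m.
Then 2^(m + 1) = 2·(2^m) ≥ 2·(5m^4 + 18m).
Also, for m ≥ 20 we have 2·(5m^4 + 18m) ≥ 5(m+1)^4 + 18(m+1), since 2·(5m^4 + 18m) − (5(m+1)^4 + 18(m+1)) = 5m^4 - 20m^3 - 30m^2 - 2m - 23, which is nonnegative for all m ≥ 20.
Combining, 2^(m + 1) ≥ 5(m+1)^4 + 18(m+1).
This completes the induction.
Hence the smallest such n₀ is 20.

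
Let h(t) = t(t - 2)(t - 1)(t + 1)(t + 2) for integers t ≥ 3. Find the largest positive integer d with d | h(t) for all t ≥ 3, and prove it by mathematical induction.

d = 120

Computing the first values: h(3) = 120 and h(4) = 720; gcd(120, 720) = 120, so d ≤ 120.
We prove 120 | t(t - 2)(t - 1)(t + 1)(t + 2) for all t ≥ 3 by induction on t.
Base case (t = 3): h(3) = 120 = 120·(1), so 120 | h(3).
Inductive step: suppose the statement holds for some p ≥ 3, i.e. 120 | h(p). Then
h(p+1) − h(p) = (p-1)·p·(p+1)·(p+2)·(p+3) − (p-2)·(p-1)·p·(p+1)·(p+2) = (p-1)·p·(p+1)·(p+2)·[(p+3) − (p-2)] = 5·(p-1)·p·(p+1)·(p+2). The product of 4 consecutive integers is divisible by (4)! = 24, so h(p+1) − h(p) is divisible by 5·24 = 120. By the inductive hypothesis 120 | h(p), hence 120 | h(p+1).
By the principle of mathematical induction, the result holds for all t ≥ 3.
Therefore the largest such d is 120.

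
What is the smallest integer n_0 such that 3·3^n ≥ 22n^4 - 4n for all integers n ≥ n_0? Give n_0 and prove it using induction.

At n = 10: 177147 < 219960, so the inequality fails and n_0 ≥ 11. We prove 3·3^n ≥ 22n^4 - 4n for all n ≥ 11.
For the base case n = 11: 3·3^n = 531441 and 22n^4 - 4n = 322058, so 531441 ≥ 322058.
Inductive step: suppose the statement holds for some r ≥ 11, so 3·3^r ≥ 22r^4 - 4r.
Then 3·3^(r + 1) = 3·(3·3^r) ≥ 3·(22r^4 - 4r).
Also, for r ≥ 11 we have 3·(22r^4 - 4r) ≥ 22(r+1)^4 - 4(r+1), since 3·(22r^4 - 4r) − (22(r+1)^4 - 4(r+1)) = 44r^4 - 88r^3 - 132r^2 - 96r - 18, which is nonnegative for all r ≥ 11.
Combining, 3·3^(r + 1) ≥ 22(r+1)^4 - 4(r+1).
By induction, the statement is established for all n ≥ 11.
Hence the smallest such n_0 is 11.

n_0 = 11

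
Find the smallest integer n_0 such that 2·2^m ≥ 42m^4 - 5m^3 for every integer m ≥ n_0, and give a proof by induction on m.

n_0 = 23

At m = 22: 8388608 < 9785512, so the inequality fails and n_0 ≥ 23. We prove 2·2^m ≥ 42m^4 - 5m^3 for all m ≥ 23.
For the base case m = 23: 2·2^m = 16777216 and 42m^4 - 5m^3 = 11692487, so 16777216 ≥ 11692487.
Inductive step: assume the claim holds for m = k, so 2·2^k ≥ 42k^4 - 5k^3.
Then 2·2^(k + 1) = 2·(2·2^k) ≥ 2·(42k^4 - 5k^3).
Also, for k ≥ 23 we have 2·(42k^4 - 5k^3) ≥ 42(k+1)^4 - 5(k+1)^3, since 2·(42k^4 - 5k^3) − (42(k+1)^4 - 5(k+1)^3) = 42k^4 - 173k^3 - 237k^2 - 153k - 37, which is nonnegative for all k ≥ 23.
Combining, 2·2^(k + 1) ≥ 42(k+1)^4 - 5(k+1)^3.
Hence, by induction on m, the claim holds for every m ≥ 23.
Hence the smallest such n_0 is 23.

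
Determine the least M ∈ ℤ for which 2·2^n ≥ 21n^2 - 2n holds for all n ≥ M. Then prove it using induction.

At n = 10: 2048 < 2080, so the inequality fails and M ≥ 11. We prove 2·2^n ≥ 21n^2 - 2n for all n ≥ 11.
When n = 11: 2·2^n = 4096 and 21n^2 - 2n = 2519, so 4096 ≥ 2519.
Inductive step: suppose the statement holds for some m ≥ 11, so 2·2^m ≥ 21m^2 - 2m.
Then 2·2^(m + 1) = 2·(2·2^m) ≥ 2·(21m^2 - 2m).
Also, for m ≥ 11 we have 2·(21m^2 - 2m) ≥ 21(m+1)^2 - 2(m+1), since 2·(21m^2 - 2m) − (21(m+1)^2 - 2(m+1)) = 21m^2 - 44m - 19, which is nonnegative for all m ≥ 11.
Combining, 2·2^(m + 1) ≥ 21(m+1)^2 - 2(m+1).
This completes the induction.
Hence the smallest such M is 11.

M = 11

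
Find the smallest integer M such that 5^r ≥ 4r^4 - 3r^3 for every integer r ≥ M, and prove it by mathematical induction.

At r = 4: 625 < 832, so the inequality fails and M ≥ 5. We prove 5^r ≥ 4r^4 - 3r^3 for all r ≥ 5.
When r = 5: 5^r = 3125 and 4r^4 - 3r^3 = 2125, so 3125 ≥ 2125.
Inductive step: assume the claim holds for r = m, so 5^m ≥ 4m^4 - 3m^3.
Then 5^(m + 1) = 5·(5^m) ≥ 5·(4m^4 - 3m^3).
Also, for m ≥ 5 we have 5·(4m^4 - 3m^3) ≥ 4(m+1)^4 - 3(m+1)^3, since 5·(4m^4 - 3m^3) − (4(m+1)^4 - 3(m+1)^3) = 16m^4 - 28m^3 - 15m^2 - 7m - 1, which is nonnegative for all m ≥ 5.
Combining, 5^(m + 1) ≥ 4(m+1)^4 - 3(m+1)^3.
Hence, by induction on r, the claim holds for every r ≥ 5.
Hence the smallest such M is 5.

M = 5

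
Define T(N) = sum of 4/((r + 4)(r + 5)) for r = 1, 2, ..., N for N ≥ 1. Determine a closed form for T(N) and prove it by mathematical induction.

We claim T(N) = 4N/(5(N + 5)) for all N ≥ 1.
Base step (N = 1): T(1) = 2/15, and the closed form gives 2/15. They agree.
Inductive step: suppose the statement holds for some r ≥ 1, so T(r) = 4r/(5(r + 5)).
Then T(r+1) = T(r) + (4/((r + 5)(r + 6))) = (4r/(5(r + 5))) + (4/((r + 5)(r + 6))).
Simplifying, T(r+1) = 4(r + 1)/(5(r + 6)) = 4(r+1)/(5((r+1) + 5)),
which is the closed form with N = r+1.
This completes the induction.

T(N) = 4N/(5(N + 5))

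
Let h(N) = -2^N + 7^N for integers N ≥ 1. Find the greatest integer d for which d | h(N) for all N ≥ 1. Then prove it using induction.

d = 5

Computing the first values: h(1) = 5 and h(2) = 45; gcd(5, 45) = 5, so d ≤ 5.
We prove 5 | -2^N + 7^N for all N ≥ 1 by induction on N.
Base case (N = 1): h(1) = 5 = 5·(1), so 5 | h(1).
Inductive step: suppose the statement holds for some i ≥ 1, i.e. 5 | h(i). Then
7^{i+1} − 2^{i+1} = 7·7^i − 2·2^i = 7·(7^i − 2^i) + (5)·2^i. The first term is divisible by 5 by the inductive hypothesis, and the second term (5)·2^i is divisible by 5 since 5 | 5. Hence 5 | h(i+1).
By induction, the statement is established for all N ≥ 1.
Therefore the largest such d is 5.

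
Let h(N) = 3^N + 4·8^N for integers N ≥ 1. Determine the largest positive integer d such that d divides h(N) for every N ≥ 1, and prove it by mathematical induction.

Computing the first values: h(1) = 35 and h(2) = 265; gcd(35, 265) = 5, so d ≤ 5.
We prove 5 | 3^N + 4·8^N for all N ≥ 1 by induction on N.
For the base case N = 1: h(1) = 35 = 5·(7), so 5 | h(1).
Inductive step: assume the claim holds for N = p, i.e. 5 | h(p). Then
h(p+1) − 8·h(p) = (3^(p+1) + 4·8^(p+1)) − 8·(3^p + 4·8^p) = (1)·3^p·(3 − 8) = (-5)·3^p. Since 5 | h(p) by the inductive hypothesis, 5 | 8·h(p); and 5 | -5 since -5 = 5·-1. Therefore 5 | h(p+1).
This completes the induction.
Therefore the largest such d is 5.

d = 5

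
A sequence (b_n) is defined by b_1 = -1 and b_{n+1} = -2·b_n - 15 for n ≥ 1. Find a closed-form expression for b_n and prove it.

b_n = (-2)^(n + 1) - 5

Computing the first terms: b_1 = -1, b_2 = -13, b_3 = 11. This suggests b_n = (-2)^(n + 1) - 5.
Base step (n = 1): the formula gives -1 = -1 = b_1.
Inductive step: assume the claim holds for n = p, so b_p = (-2)^(p + 1) - 5.
Then b_{p+1} = -2·b_p - 15 = -2·((-2)^(p + 1) - 5) - 15 = (-2)^(p + 2) - 5 = (-2)^((p+1) + 1) - 5,
which is the claimed formula at n = p+1.
Hence, by induction on n, the claim holds for every n ≥ 1.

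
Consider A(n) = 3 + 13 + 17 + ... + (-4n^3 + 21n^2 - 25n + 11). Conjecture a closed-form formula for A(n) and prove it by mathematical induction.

A(n) = -n(n^3 - 5n^2 + 3n - 2)

We claim A(n) = -n(n^3 - 5n^2 + 3n - 2) for all n ≥ 1.
When n = 1: A(1) = 3, and the closed form gives 3. They agree.
Inductive step: suppose the statement holds for some i ≥ 1, so A(i) = i(-i^3 + 5i^2 - 3i + 2).
Then A(i+1) = A(i) + (-4i^3 + 9i^2 + 5i + 3) = (i(-i^3 + 5i^2 - 3i + 2)) + (-4i^3 + 9i^2 + 5i + 3).
Simplifying, A(i+1) = -(i + 1)(i^3 - 2i^2 - 4i - 3) = -(i+1)((i+1)^3 - 5(i+1)^2 + 3(i+1) - 2),
which is the closed form with n = i+1.
By induction, the statement is established for all n ≥ 1.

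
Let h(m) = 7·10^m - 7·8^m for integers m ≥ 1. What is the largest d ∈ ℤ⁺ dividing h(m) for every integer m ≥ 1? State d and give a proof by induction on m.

Computing the first values: h(1) = 14 and h(2) = 252; gcd(14, 252) = 14, so d ≤ 14.
We prove 14 | 7·10^m - 7·8^m for all m ≥ 1 by induction on m.
Base step (m = 1): h(1) = 14 = 14·(1), so 14 | h(1).
Inductive step: assume the claim holds for m = j, i.e. 14 | h(j). Then
h(j+1) − 10·h(j) = (7·10^(j+1) - 7·8^(j+1)) − 10·(7·10^j - 7·8^j) = (-7)·8^j·(8 − 10) = (14)·8^j. Since 14 | h(j) by the inductive hypothesis, 14 | 10·h(j); and 14 | 14 since 14 = 14·1. Therefore 14 | h(j+1).
By the principle of mathematical induction, the result holds for all m ≥ 1.
Therefore the largest such d is 14.

d = 14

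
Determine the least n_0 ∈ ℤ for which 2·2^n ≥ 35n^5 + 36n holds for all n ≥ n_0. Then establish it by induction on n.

n_0 = 29

At n = 28: 536870912 < 602363888, so the inequality fails and n_0 ≥ 29. We prove 2·2^n ≥ 35n^5 + 36n for all n ≥ 29.
For the base case n = 29: 2·2^n = 1073741824 and 35n^5 + 36n = 717891259, so 1073741824 ≥ 717891259.
Inductive step: assume the claim holds for n = i, so 2·2^i ≥ 35i^5 + 36i.
Then 2·2^(i + 1) = 2·(2·2^i) ≥ 2·(35i^5 + 36i).
Also, for i ≥ 29 we have 2·(35i^5 + 36i) ≥ 35(i+1)^5 + 36(i+1), since 2·(35i^5 + 36i) − (35(i+1)^5 + 36(i+1)) = 35i^5 - 175i^4 - 350i^3 - 350i^2 - 139i - 71, which is nonnegative for all i ≥ 29.
Combining, 2·2^(i + 1) ≥ 35(i+1)^5 + 36(i+1).
This completes the induction.
Hence the smallest such n_0 is 29.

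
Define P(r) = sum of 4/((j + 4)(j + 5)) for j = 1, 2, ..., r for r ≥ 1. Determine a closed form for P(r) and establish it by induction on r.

P(r) = 4r/(5(r + 5))

We claim P(r) = 4r/(5(r + 5)) for all r ≥ 1.
When r = 1: P(1) = 2/15, and the closed form gives 2/15. They agree.
Inductive step: assume the claim holds for r = j, so P(j) = 4j/(5(j + 5)).
Then P(j+1) = P(j) + (4/((j + 5)(j + 6))) = (4j/(5(j + 5))) + (4/((j + 5)(j + 6))).
Simplifying, P(j+1) = 4(j + 1)/(5(j + 6)) = 4(j+1)/(5((j+1) + 5)),
which is the closed form with r = j+1.
This completes the induction.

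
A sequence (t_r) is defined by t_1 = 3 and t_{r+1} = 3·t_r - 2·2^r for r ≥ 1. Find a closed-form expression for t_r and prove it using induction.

t_r = 2^(r + 1) - 3^(r - 1)

Computing the first terms: t_1 = 3, t_2 = 5, t_3 = 7. This suggests t_r = 2^(r + 1) - 3^(r - 1).
Base case (r = 1): the formula gives 3 = 3 = t_1.
Inductive step: suppose the statement holds for some i ≥ 1, so t_i = 2^(i + 1) - 3^(i - 1).
Then t_{i+1} = 3·t_i - 2·2^i = 3·(2^(i + 1) - 3^(i - 1)) - 2·2^i = 2^(i + 2) - 3^i = 2^((i+1) + 1) - 3^((i+1) - 1),
which is the claimed formula at r = i+1.
By the principle of mathematical induction, the result holds for all r ≥ 1.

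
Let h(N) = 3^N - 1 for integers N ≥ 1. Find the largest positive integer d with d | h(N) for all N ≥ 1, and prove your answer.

Computing the first values: h(1) = 2 and h(2) = 8; gcd(2, 8) = 2, so d ≤ 2.
We prove 2 | 3^N - 1 for all N ≥ 1 by induction on N.
When N = 1: h(1) = 2 = 2·(1), so 2 | h(1).
For the inductive step, assume it holds for an arbitrary m ≥ 1, i.e. 2 | h(m). Then
3^{m+1} − 1^{m+1} = 3·3^m − 1·1^m = 3·(3^m − 1^m) + (2)·1^m. The first term is divisible by 2 by the inductive hypothesis, and the second term (2)·1^m is divisible by 2 since 2 | 2. Hence 2 | h(m+1).
Hence, by induction on N, the claim holds for every N ≥ 1.
Therefore the largest such d is 2.

d = 2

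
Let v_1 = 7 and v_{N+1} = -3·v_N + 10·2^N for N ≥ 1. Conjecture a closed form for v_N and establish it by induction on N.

v_N = -(-3)^N + 2^(N + 1)

Computing the first terms: v_1 = 7, v_2 = -1, v_3 = 43. This suggests v_N = -(-3)^N + 2^(N + 1).
Base case (N = 1): the formula gives 7 = 7 = v_1.
Inductive step: suppose the statement holds for some i ≥ 1, so v_i = -(-3)^i + 2^(i + 1).
Then v_{i+1} = -3·v_i + 10·2^i = -3·(-(-3)^i + 2^(i + 1)) + 10·2^i = -(-3)^(i + 1) + 2^(i + 2) = -(-3)^(i+1) + 2^((i+1) + 1),
which is the claimed formula at N = i+1.
This completes the induction.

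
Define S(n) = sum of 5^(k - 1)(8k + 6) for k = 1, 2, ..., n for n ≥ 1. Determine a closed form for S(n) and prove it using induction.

We claim S(n) = 5^n(2n + 1) - 1 for all n ≥ 1.
Base case (n = 1): S(1) = 14, and the closed form gives 14. They agree.
Inductive step: suppose the statement holds for some k ≥ 1, so S(k) = 5^k(2k + 1) - 1.
Then S(k+1) = S(k) + (5^k(8k + 14)) = (5^k(2k + 1) - 1) + (5^k(8k + 14)).
Simplifying, S(k+1) = 10·5^k·k + 15·5^k - 1 = 5^(k+1)(2(k+1) + 1) - 1,
which is the closed form with n = k+1.
This completes the induction.

S(n) = 5^n(2n + 1) - 1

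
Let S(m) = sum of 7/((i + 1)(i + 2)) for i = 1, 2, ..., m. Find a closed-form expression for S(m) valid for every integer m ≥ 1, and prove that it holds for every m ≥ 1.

S(m) = 7m/(2(m + 2))

We claim S(m) = 7m/(2(m + 2)) for all m ≥ 1.
When m = 1: S(1) = 7/6, and the closed form gives 7/6. They agree.
For the inductive step, assume it holds for an arbitrary i ≥ 1, so S(i) = 7i/(2(i + 2)).
Then S(i+1) = S(i) + (7/((i + 2)(i + 3))) = (7i/(2(i + 2))) + (7/((i + 2)(i + 3))).
Simplifying, S(i+1) = 7(i + 1)/(2(i + 3)) = 7(i+1)/(2((i+1) + 2)),
which is the closed form with m = i+1.
This completes the induction.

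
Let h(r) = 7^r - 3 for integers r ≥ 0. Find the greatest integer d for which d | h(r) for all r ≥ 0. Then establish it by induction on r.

d = 2

Computing the first values: h(0) = -2 and h(1) = 4; gcd(-2, 4) = 2, so d ≤ 2.
We prove 2 | 7^r - 3 for all r ≥ 0 by induction on r.
Base step (r = 0): h(0) = -2 = 2·(-1), so 2 | h(0).
Suppose the result is true for r = i, i.e. 2 | h(i). Then
h(i+1) = 7^(i+1) - 3 = 7·(7^i - 3) + 18 = 7·h(i) + 18. The first term is divisible by 2 by the inductive hypothesis, and 18 is divisible by 2. Hence 2 | h(i+1).
Hence, by induction on r, the claim holds for every r ≥ 0.
Therefore the largest such d is 2.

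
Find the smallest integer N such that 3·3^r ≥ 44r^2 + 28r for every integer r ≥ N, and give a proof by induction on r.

At r = 5: 729 < 1240, so the inequality fails and N ≥ 6. We prove 3·3^r ≥ 44r^2 + 28r for all r ≥ 6.
Base case (r = 6): 3·3^r = 2187 and 44r^2 + 28r = 1752, so 2187 ≥ 1752.
Inductive step: assume the claim holds for r = i, so 3·3^i ≥ 44i^2 + 28i.
Then 3·3^(i + 1) = 3·(3·3^i) ≥ 3·(44i^2 + 28i).
Also, for i ≥ 6 we have 3·(44i^2 + 28i) ≥ 44(i+1)^2 + 28(i+1), since 3·(44i^2 + 28i) − (44(i+1)^2 + 28(i+1)) = 88i^2 - 32i - 72, which is nonnegative for all i ≥ 6.
Combining, 3·3^(i + 1) ≥ 44(i+1)^2 + 28(i+1).
By induction, the statement is established for all r ≥ 6.
Hence the smallest such N is 6.

N = 6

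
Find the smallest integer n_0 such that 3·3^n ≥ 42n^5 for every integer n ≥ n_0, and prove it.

At n = 14: 14348907 < 22588608, so the inequality fails and n_0 ≥ 15. We prove 3·3^n ≥ 42n^5 for all n ≥ 15.
Base step (n = 15): 3·3^n = 43046721 and 42n^5 = 31893750, so 43046721 ≥ 31893750.
Inductive step: assume the claim holds for n = p, so 3·3^p ≥ 42p^5.
Then 3·3^(p + 1) = 3·(3·3^p) ≥ 3·(42p^5).
Also, for p ≥ 15 we have 3·(42p^5) ≥ 42(p+1)^5, since 3 ≥ (1 + 1/p)^5 for all p ≥ 15.
Combining, 3·3^(p + 1) ≥ 42(p+1)^5.
Hence, by induction on n, the claim holds for every n ≥ 15.
Hence the smallest such n_0 is 15.

n_0 = 15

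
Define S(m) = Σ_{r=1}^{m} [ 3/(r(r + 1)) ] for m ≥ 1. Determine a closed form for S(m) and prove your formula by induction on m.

We claim S(m) = 3m/(m + 1) for all m ≥ 1.
Base step (m = 1): S(1) = 3/2, and the closed form gives 3/2. They agree.
For the inductive step, assume it holds for an arbitrary r ≥ 1, so S(r) = 3r/(r + 1).
Then S(r+1) = S(r) + (3/((r + 1)(r + 2))) = (3r/(r + 1)) + (3/((r + 1)(r + 2))).
Simplifying, S(r+1) = 3(r + 1)/(r + 2) = 3(r+1)/((r+1) + 1),
which is the closed form with m = r+1.
This completes the induction.

S(m) = 3m/(m + 1)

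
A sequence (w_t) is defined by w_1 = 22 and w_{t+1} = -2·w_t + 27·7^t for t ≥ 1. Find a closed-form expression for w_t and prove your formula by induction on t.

Computing the first terms: w_1 = 22, w_2 = 145, w_3 = 1033. This suggests w_t = (-2)^(t - 1) + 3·7^t.
When t = 1: the formula gives 22 = 22 = w_1.
Inductive step: suppose the statement holds for some j ≥ 1, so w_j = (-2)^(j - 1) + 3·7^j.
Then w_{j+1} = -2·w_j + 27·7^j = -2·((-2)^(j - 1) + 3·7^j) + 27·7^j = (-2)^j + 3·7^(j + 1) = (-2)^((j+1) - 1) + 3·7^(j+1),
which is the claimed formula at t = j+1.
This completes the induction.

w_t = (-2)^(t - 1) + 3·7^t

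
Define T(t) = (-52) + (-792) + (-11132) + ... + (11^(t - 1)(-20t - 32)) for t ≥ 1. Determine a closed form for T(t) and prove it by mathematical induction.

T(t) = -11^t(2t + 3) + 3

We claim T(t) = -11^t(2t + 3) + 3 for all t ≥ 1.
When t = 1: T(1) = -52, and the closed form gives -52. They agree.
Suppose the result is true for t = r, so T(r) = -11^r(2r + 3) + 3.
Then T(r+1) = T(r) + (11^r(-20r - 52)) = (-11^r(2r + 3) + 3) + (11^r(-20r - 52)).
Simplifying, T(r+1) = -22·11^r·r - 55·11^r + 3 = -11^(r+1)(2(r+1) + 3) + 3,
which is the closed form with t = r+1.
By the principle of mathematical induction, the result holds for all t ≥ 1.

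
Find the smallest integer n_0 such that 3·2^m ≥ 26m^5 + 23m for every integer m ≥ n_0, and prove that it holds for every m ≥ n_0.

At m = 26: 201326592 < 308916374, so the inequality fails and n_0 ≥ 27. We prove 3·2^m ≥ 26m^5 + 23m for all m ≥ 27.
Base step (m = 27): 3·2^m = 402653184 and 26m^5 + 23m = 373072203, so 402653184 ≥ 373072203.
Suppose the result is true for m = i, so 3·2^i ≥ 26i^5 + 23i.
Then 3·2^(i + 1) = 2·(3·2^i) ≥ 2·(26i^5 + 23i).
Also, for i ≥ 27 we have 2·(26i^5 + 23i) ≥ 26(i+1)^5 + 23(i+1), since 2·(26i^5 + 23i) − (26(i+1)^5 + 23(i+1)) = 26i^5 - 130i^4 - 260i^3 - 260i^2 - 107i - 49, which is nonnegative for all i ≥ 27.
Combining, 3·2^(i + 1) ≥ 26(i+1)^5 + 23(i+1).
This completes the induction.
Hence the smallest such n_0 is 27.

n_0 = 27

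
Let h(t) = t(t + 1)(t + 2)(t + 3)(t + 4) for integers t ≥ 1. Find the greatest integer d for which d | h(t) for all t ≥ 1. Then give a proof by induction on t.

Computing the first values: h(1) = 120 and h(2) = 720; gcd(120, 720) = 120, so d ≤ 120.
We prove 120 | t(t + 1)(t + 2)(t + 3)(t + 4) for all t ≥ 1 by induction on t.
When t = 1: h(1) = 120 = 120·(1), so 120 | h(1).
Inductive step: suppose the statement holds for some j ≥ 1, i.e. 120 | h(j). Then
h(j+1) − h(j) = (j+1)·(j+2)·(j+3)·(j+4)·(j+5) − j·(j+1)·(j+2)·(j+3)·(j+4) = (j+1)·(j+2)·(j+3)·(j+4)·[(j+5) − j] = 5·(j+1)·(j+2)·(j+3)·(j+4). The product of 4 consecutive integers is divisible by (4)! = 24, so h(j+1) − h(j) is divisible by 5·24 = 120. By the inductive hypothesis 120 | h(j), hence 120 | h(j+1).
By induction, the statement is established for all t ≥ 1.
Therefore the largest such d is 120.

d = 120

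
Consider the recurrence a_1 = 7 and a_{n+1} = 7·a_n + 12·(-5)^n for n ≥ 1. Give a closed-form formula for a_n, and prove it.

a_n = -(-5)^n + 2·7^(n - 1)

Computing the first terms: a_1 = 7, a_2 = -11, a_3 = 223. This suggests a_n = -(-5)^n + 2·7^(n - 1).
For the base case n = 1: the formula gives 7 = 7 = a_1.
For the inductive step, assume it holds for an arbitrary r ≥ 1, so a_r = -(-5)^r + 2·7^(r - 1).
Then a_{r+1} = 7·a_r + 12·(-5)^r = 7·(-(-5)^r + 2·7^(r - 1)) + 12·(-5)^r = -(-5)^(r + 1) + 2·7^r = -(-5)^(r+1) + 2·7^((r+1) - 1),
which is the claimed formula at n = r+1.
By induction, the statement is established for all n ≥ 1.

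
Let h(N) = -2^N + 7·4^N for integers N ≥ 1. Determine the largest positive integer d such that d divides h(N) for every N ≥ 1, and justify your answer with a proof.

Computing the first values: h(1) = 26 and h(2) = 108; gcd(26, 108) = 2, so d ≤ 2.
We prove 2 | -2^N + 7·4^N for all N ≥ 1 by induction on N.
Base step (N = 1): h(1) = 26 = 2·(13), so 2 | h(1).
Inductive step: suppose the statement holds for some m ≥ 1, i.e. 2 | h(m). Then
h(m+1) − 4·h(m) = (-2^(m+1) + 7·4^(m+1)) − 4·(-2^m + 7·4^m) = (-1)·2^m·(2 − 4) = (2)·2^m. Since 2 | h(m) by the inductive hypothesis, 2 | 4·h(m); and 2 | 2 since 2 = 2·1. Therefore 2 | h(m+1).
By the principle of mathematical induction, the result holds for all N ≥ 1.
Therefore the largest such d is 2.

d = 2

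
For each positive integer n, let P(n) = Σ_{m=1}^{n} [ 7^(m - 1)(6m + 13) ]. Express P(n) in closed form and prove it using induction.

P(n) = 7^n(n + 2) - 2

We claim P(n) = 7^n(n + 2) - 2 for all n ≥ 1.
Base case (n = 1): P(1) = 19, and the closed form gives 19. They agree.
Suppose the result is true for n = m, so P(m) = 7^m(m + 2) - 2.
Then P(m+1) = P(m) + (7^m(6m + 19)) = (7^m(m + 2) - 2) + (7^m(6m + 19)).
Simplifying, P(m+1) = 7·7^m·m + 21·7^m - 2 = 7^(m+1)((m+1) + 2) - 2,
which is the closed form with n = m+1.
Hence, by induction on n, the claim holds for every n ≥ 1.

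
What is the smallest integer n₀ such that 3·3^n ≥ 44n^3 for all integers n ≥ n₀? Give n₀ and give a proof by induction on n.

At n = 8: 19683 < 22528, so the inequality fails and n₀ ≥ 9. We prove 3·3^n ≥ 44n^3 for all n ≥ 9.
When n = 9: 3·3^n = 59049 and 44n^3 = 32076, so 59049 ≥ 32076.
For the inductive step, assume it holds for an arbitrary i ≥ 9, so 3·3^i ≥ 44i^3.
Then 3·3^(i + 1) = 3·(3·3^i) ≥ 3·(44i^3).
Also, for i ≥ 9 we have 3·(44i^3) ≥ 44(i+1)^3, since 3 ≥ (1 + 1/i)^3 for all i ≥ 9.
Combining, 3·3^(i + 1) ≥ 44(i+1)^3.
By the principle of mathematical induction, the result holds for all n ≥ 9.
Hence the smallest such n₀ is 9.

n₀ = 9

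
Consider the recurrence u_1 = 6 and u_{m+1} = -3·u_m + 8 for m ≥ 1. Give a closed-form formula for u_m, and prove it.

u_m = 4(-3)^(m - 1) + 2

Computing the first terms: u_1 = 6, u_2 = -10, u_3 = 38. This suggests u_m = 4(-3)^(m - 1) + 2.
When m = 1: the formula gives 6 = 6 = u_1.
Inductive step: suppose the statement holds for some p ≥ 1, so u_p = 4(-3)^(p - 1) + 2.
Then u_{p+1} = -3·u_p + 8 = -3·(4(-3)^(p - 1) + 2) + 8 = 4(-3)^p + 2 = 4(-3)^((p+1) - 1) + 2,
which is the claimed formula at m = p+1.
By the principle of mathematical induction, the result holds for all m ≥ 1.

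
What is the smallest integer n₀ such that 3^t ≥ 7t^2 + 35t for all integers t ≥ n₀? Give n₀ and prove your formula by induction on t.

n₀ = 6

At t = 5: 243 < 350, so the inequality fails and n₀ ≥ 6. We prove 3^t ≥ 7t^2 + 35t for all t ≥ 6.
When t = 6: 3^t = 729 and 7t^2 + 35t = 462, so 729 ≥ 462.
Inductive step: assume the claim holds for t = j, so 3^j ≥ 7j^2 + 35j.
Then 3^(j + 1) = 3·(3^j) ≥ 3·(7j^2 + 35j).
Also, for j ≥ 6 we have 3·(7j^2 + 35j) ≥ 7(j+1)^2 + 35(j+1), since 3·(7j^2 + 35j) − (7(j+1)^2 + 35(j+1)) = 14j^2 + 56j - 42, which is nonnegative for all j ≥ 6.
Combining, 3^(j + 1) ≥ 7(j+1)^2 + 35(j+1).
Hence, by induction on t, the claim holds for every t ≥ 6.
Hence the smallest such n₀ is 6.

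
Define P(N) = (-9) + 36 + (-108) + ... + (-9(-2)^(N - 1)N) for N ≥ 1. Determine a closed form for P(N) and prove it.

We claim P(N) = (-2)^N(3N + 1) - 1 for all N ≥ 1.
For the base case N = 1: P(1) = -9, and the closed form gives -9. They agree.
Suppose the result is true for N = j, so P(j) = (-2)^j(3j + 1) - 1.
Then P(j+1) = P(j) + (9(-2)^j(-j - 1)) = ((-2)^j(3j + 1) - 1) + (9(-2)^j(-j - 1)).
Simplifying, P(j+1) = -6(-2)^j·j - 8(-2)^j - 1 = (-2)^(j+1)(3(j+1) + 1) - 1,
which is the closed form with N = j+1.
Hence, by induction on N, the claim holds for every N ≥ 1.

P(N) = (-2)^N(3N + 1) - 1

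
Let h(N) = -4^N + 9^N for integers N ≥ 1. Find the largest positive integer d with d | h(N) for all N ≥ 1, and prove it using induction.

d = 5

Computing the first values: h(1) = 5 and h(2) = 65; gcd(5, 65) = 5, so d ≤ 5.
We prove 5 | -4^N + 9^N for all N ≥ 1 by induction on N.
For the base case N = 1: h(1) = 5 = 5·(1), so 5 | h(1).
Inductive step: suppose the statement holds for some k ≥ 1, i.e. 5 | h(k). Then
9^{k+1} − 4^{k+1} = 9·9^k − 4·4^k = 9·(9^k − 4^k) + (5)·4^k. The first term is divisible by 5 by the inductive hypothesis, and the second term (5)·4^k is divisible by 5 since 5 | 5. Hence 5 | h(k+1).
By induction, the statement is established for all N ≥ 1.
Therefore the largest such d is 5.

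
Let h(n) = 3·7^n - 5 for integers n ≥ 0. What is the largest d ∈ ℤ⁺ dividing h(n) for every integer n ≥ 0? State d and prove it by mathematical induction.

d = 2

Computing the first values: h(0) = -2 and h(1) = 16; gcd(-2, 16) = 2, so d ≤ 2.
We prove 2 | 3·7^n - 5 for all n ≥ 0 by induction on n.
Base step (n = 0): h(0) = -2 = 2·(-1), so 2 | h(0).
Inductive step: suppose the statement holds for some i ≥ 0, i.e. 2 | h(i). Then
h(i+1) = 3·7^(i+1) - 5 = 7·(3·7^i - 5) + 30 = 7·h(i) + 30. The first term is divisible by 2 by the inductive hypothesis, and 30 is divisible by 2. Hence 2 | h(i+1).
Hence, by induction on n, the claim holds for every n ≥ 0.
Therefore the largest such d is 2.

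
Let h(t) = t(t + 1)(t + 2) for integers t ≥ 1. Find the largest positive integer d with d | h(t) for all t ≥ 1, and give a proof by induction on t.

Computing the first values: h(1) = 6 and h(2) = 24; gcd(6, 24) = 6, so d ≤ 6.
We prove 6 | t(t + 1)(t + 2) for all t ≥ 1 by induction on t.
Base step (t = 1): h(1) = 6 = 6·(1), so 6 | h(1).
Inductive step: assume the claim holds for t = i, i.e. 6 | h(i). Then
h(i+1) − h(i) = (i+1)·(i+2)·(i+3) − i·(i+1)·(i+2) = (i+1)·(i+2)·[(i+3) − i] = 3·(i+1)·(i+2). The product of 2 consecutive integers is divisible by (2)! = 2, so h(i+1) − h(i) is divisible by 3·2 = 6. By the inductive hypothesis 6 | h(i), hence 6 | h(i+1).
Hence, by induction on t, the claim holds for every t ≥ 1.
Therefore the largest such d is 6.

d = 6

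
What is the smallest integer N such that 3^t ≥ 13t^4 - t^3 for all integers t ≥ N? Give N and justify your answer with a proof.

At t = 11: 177147 < 189002, so the inequality fails and N ≥ 12. We prove 3^t ≥ 13t^4 - t^3 for all t ≥ 12.
Base step (t = 12): 3^t = 531441 and 13t^4 - t^3 = 267840, so 531441 ≥ 267840.
Inductive step: assume the claim holds for t = i, so 3^i ≥ 13i^4 - i^3.
Then 3^(i + 1) = 3·(3^i) ≥ 3·(13i^4 - i^3).
Also, for i ≥ 12 we have 3·(13i^4 - i^3) ≥ 13(i+1)^4 - (i+1)^3, since 3·(13i^4 - i^3) − (13(i+1)^4 - (i+1)^3) = 26i^4 - 54i^3 - 75i^2 - 49i - 12, which is nonnegative for all i ≥ 12.
Combining, 3^(i + 1) ≥ 13(i+1)^4 - (i+1)^3.
By the principle of mathematical induction, the result holds for all t ≥ 12.
Hence the smallest such N is 12.

N = 12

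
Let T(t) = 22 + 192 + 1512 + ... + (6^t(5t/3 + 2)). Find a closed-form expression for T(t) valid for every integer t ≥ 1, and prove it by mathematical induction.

We claim T(t) = 2·6^t(t + 1) - 2 for all t ≥ 1.
Base step (t = 1): T(1) = 22, and the closed form gives 22. They agree.
Inductive step: suppose the statement holds for some m ≥ 1, so T(m) = 2·6^m(m + 1) - 2.
Then T(m+1) = T(m) + (6^m(10m + 22)) = (2·6^m(m + 1) - 2) + (6^m(10m + 22)).
Simplifying, T(m+1) = 12·6^m·m + 24·6^m - 2 = 2·6^(m+1)((m+1) + 1) - 2,
which is the closed form with t = m+1.
This completes the induction.

T(t) = 2·6^t(t + 1) - 2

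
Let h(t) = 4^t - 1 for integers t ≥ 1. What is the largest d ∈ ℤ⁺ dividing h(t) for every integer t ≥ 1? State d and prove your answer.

Computing the first values: h(1) = 3 and h(2) = 15; gcd(3, 15) = 3, so d ≤ 3.
We prove 3 | 4^t - 1 for all t ≥ 1 by induction on t.
Base step (t = 1): h(1) = 3 = 3·(1), so 3 | h(1).
Inductive step: assume the claim holds for t = p, i.e. 3 | h(p). Then
4^{p+1} − 1^{p+1} = 4·4^p − 1·1^p = 4·(4^p − 1^p) + (3)·1^p. The first term is divisible by 3 by the inductive hypothesis, and the second term (3)·1^p is divisible by 3 since 3 | 3. Hence 3 | h(p+1).
By induction, the statement is established for all t ≥ 1.
Therefore the largest such d is 3.

d = 3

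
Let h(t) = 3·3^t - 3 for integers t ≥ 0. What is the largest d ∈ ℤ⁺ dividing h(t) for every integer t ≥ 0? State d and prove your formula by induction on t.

Computing the first values: h(0) = 0 and h(1) = 6; gcd(0, 6) = 6, so d ≤ 6.
We prove 6 | 3·3^t - 3 for all t ≥ 0 by induction on t.
Base case (t = 0): h(0) = 0 = 6·(0), so 6 | h(0).
Suppose the result is true for t = k, i.e. 6 | h(k). Then
h(k+1) = 3·3^(k+1) - 3 = 3·(3·3^k - 3) + 6 = 3·h(k) + 6. The first term is divisible by 6 by the inductive hypothesis, and 6 is divisible by 6. Hence 6 | h(k+1).
This completes the induction.
Therefore the largest such d is 6.

d = 6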